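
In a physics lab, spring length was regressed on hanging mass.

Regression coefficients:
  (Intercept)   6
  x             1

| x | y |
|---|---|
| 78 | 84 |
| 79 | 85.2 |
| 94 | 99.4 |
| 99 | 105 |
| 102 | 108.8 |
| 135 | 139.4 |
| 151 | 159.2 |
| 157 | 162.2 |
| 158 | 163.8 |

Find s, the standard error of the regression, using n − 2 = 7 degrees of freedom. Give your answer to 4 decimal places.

s = 1.1414

x=78: ŷ = 6 + 78 = 84; r = 84 − 84 = 0
x=79: ŷ = 6 + 79 = 85; r = 85.2 − 85 = 0.2
x=94: ŷ = 6 + 94 = 100; r = 99.4 − 100 = -0.6
x=99: ŷ = 6 + 99 = 105; r = 105 − 105 = 0
x=102: ŷ = 6 + 102 = 108; r = 108.8 − 108 = 0.8
x=135: ŷ = 6 + 135 = 141; r = 139.4 − 141 = -1.6
x=151: ŷ = 6 + 151 = 157; r = 159.2 − 157 = 2.2
x=157: ŷ = 6 + 157 = 163; r = 162.2 − 163 = -0.8
x=158: ŷ = 6 + 158 = 164; r = 163.8 − 164 = -0.2
SSE = 0 + 0.04 + 0.36 + 0 + 0.64 + 2.56 + 4.84 + 0.64 + 0.04 = 9.12
s = √(9.12/7) = √1.30286 ≈ 1.1414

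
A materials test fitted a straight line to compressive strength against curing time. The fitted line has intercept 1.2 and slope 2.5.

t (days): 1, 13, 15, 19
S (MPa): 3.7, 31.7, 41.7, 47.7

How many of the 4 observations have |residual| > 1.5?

t=1: ŷ = 1.2 + 2.5·1 = 3.7; r = 3.7 − 3.7 = 0
t=13: ŷ = 1.2 + 2.5·13 = 33.7; r = 31.7 − 33.7 = -2
t=15: ŷ = 1.2 + 2.5·15 = 38.7; r = 41.7 − 38.7 = 3
t=19: ŷ = 1.2 + 2.5·19 = 48.7; r = 47.7 − 48.7 = -1
|r| > 1.5: t=13 (|r|=2), t=15 (|r|=3) → 2

2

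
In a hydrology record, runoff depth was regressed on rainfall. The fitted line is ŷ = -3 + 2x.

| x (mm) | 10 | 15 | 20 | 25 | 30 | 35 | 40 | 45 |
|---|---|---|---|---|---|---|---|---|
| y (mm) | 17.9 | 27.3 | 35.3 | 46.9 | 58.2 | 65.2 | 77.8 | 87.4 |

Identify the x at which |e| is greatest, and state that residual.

x=10: ŷ = -3 + 2·10 = 17; e = 17.9 − 17 = 0.9
x=15: ŷ = -3 + 2·15 = 27; e = 27.3 − 27 = 0.3
x=20: ŷ = -3 + 2·20 = 37; e = 35.3 − 37 = -1.7
x=25: ŷ = -3 + 2·25 = 47; e = 46.9 − 47 = -0.1
x=30: ŷ = -3 + 2·30 = 57; e = 58.2 − 57 = 1.2
x=35: ŷ = -3 + 2·35 = 67; e = 65.2 − 67 = -1.8
x=40: ŷ = -3 + 2·40 = 77; e = 77.8 − 77 = 0.8
x=45: ŷ = -3 + 2·45 = 87; e = 87.4 − 87 = 0.4
Largest |e| is 1.8 at x = 35, residual -1.8.

x = 35, e = -1.8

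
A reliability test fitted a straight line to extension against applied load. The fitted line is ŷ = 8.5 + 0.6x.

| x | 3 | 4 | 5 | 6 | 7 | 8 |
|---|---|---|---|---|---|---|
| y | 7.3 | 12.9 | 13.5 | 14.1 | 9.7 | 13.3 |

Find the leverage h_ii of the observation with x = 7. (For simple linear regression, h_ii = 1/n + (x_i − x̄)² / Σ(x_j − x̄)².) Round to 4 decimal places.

x̄ = (3 + 4 + 5 + 6 + 7 + 8)/6 = 5.5
Σ(x − x̄)² = 6.25 + 2.25 + 0.25 + 0.25 + 2.25 + 6.25 = 17.5
h = 1/6 + (1.5)²/17.5 = 0.166667 + 0.128571 = 0.2952

h = 0.2952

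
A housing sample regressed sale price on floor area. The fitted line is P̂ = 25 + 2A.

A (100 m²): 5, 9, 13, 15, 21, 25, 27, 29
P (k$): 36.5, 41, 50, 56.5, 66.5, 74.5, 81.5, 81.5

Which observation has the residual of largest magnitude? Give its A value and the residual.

A=5: P̂ = 25 + 2·5 = 35; r = 36.5 − 35 = 1.5
A=9: P̂ = 25 + 2·9 = 43; r = 41 − 43 = -2
A=13: P̂ = 25 + 2·13 = 51; r = 50 − 51 = -1
A=15: P̂ = 25 + 2·15 = 55; r = 56.5 − 55 = 1.5
A=21: P̂ = 25 + 2·21 = 67; r = 66.5 − 67 = -0.5
A=25: P̂ = 25 + 2·25 = 75; r = 74.5 − 75 = -0.5
A=27: P̂ = 25 + 2·27 = 79; r = 81.5 − 79 = 2.5
A=29: P̂ = 25 + 2·29 = 83; r = 81.5 − 83 = -1.5
Largest |r| is 2.5 at A = 27, residual 2.5.

A = 27, r = 2.5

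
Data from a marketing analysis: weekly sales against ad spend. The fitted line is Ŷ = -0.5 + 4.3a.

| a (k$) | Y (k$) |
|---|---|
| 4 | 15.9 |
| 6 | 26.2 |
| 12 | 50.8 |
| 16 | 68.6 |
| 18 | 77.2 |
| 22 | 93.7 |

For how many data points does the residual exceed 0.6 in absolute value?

2

a=4: Ŷ = -0.5 + 4.3·4 = 16.7; e = 15.9 − 16.7 = -0.8
a=6: Ŷ = -0.5 + 4.3·6 = 25.3; e = 26.2 − 25.3 = 0.9
a=12: Ŷ = -0.5 + 4.3·12 = 51.1; e = 50.8 − 51.1 = -0.3
a=16: Ŷ = -0.5 + 4.3·16 = 68.3; e = 68.6 − 68.3 = 0.3
a=18: Ŷ = -0.5 + 4.3·18 = 76.9; e = 77.2 − 76.9 = 0.3
a=22: Ŷ = -0.5 + 4.3·22 = 94.1; e = 93.7 − 94.1 = -0.4
|e| > 0.6: a=4 (|e|=0.8), a=6 (|e|=0.9) → 2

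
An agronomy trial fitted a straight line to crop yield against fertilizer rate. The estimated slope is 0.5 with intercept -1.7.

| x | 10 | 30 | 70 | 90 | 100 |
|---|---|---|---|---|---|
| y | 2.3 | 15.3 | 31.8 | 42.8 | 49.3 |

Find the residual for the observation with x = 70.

r = -1.5

ŷ = -1.7 + 0.5·70 = 33.3
r = 31.8 − 33.3 = -1.5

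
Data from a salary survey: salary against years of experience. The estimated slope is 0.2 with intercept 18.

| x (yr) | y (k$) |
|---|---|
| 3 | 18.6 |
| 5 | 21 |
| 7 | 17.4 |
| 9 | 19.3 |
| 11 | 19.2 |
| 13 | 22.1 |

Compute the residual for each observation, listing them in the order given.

x=3: ŷ = 18 + 0.2·3 = 18.6; r = 18.6 − 18.6 = 0
x=5: ŷ = 18 + 0.2·5 = 19; r = 21 − 19 = 2
x=7: ŷ = 18 + 0.2·7 = 19.4; r = 17.4 − 19.4 = -2
x=9: ŷ = 18 + 0.2·9 = 19.8; r = 19.3 − 19.8 = -0.5
x=11: ŷ = 18 + 0.2·11 = 20.2; r = 19.2 − 20.2 = -1
x=13: ŷ = 18 + 0.2·13 = 20.6; r = 22.1 − 20.6 = 1.5

0, 2, -2, -0.5, -1, 1.5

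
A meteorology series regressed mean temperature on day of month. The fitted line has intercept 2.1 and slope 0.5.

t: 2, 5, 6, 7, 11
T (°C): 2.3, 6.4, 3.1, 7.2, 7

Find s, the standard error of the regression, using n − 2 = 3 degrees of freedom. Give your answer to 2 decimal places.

t=2: ŷ = 2.1 + 0.5·2 = 3.1; r = 2.3 − 3.1 = -0.8
t=5: ŷ = 2.1 + 0.5·5 = 4.6; r = 6.4 − 4.6 = 1.8
t=6: ŷ = 2.1 + 0.5·6 = 5.1; r = 3.1 − 5.1 = -2
t=7: ŷ = 2.1 + 0.5·7 = 5.6; r = 7.2 − 5.6 = 1.6
t=11: ŷ = 2.1 + 0.5·11 = 7.6; r = 7 − 7.6 = -0.6
SSE = 0.64 + 3.24 + 4 + 2.56 + 0.36 = 10.8
s = √(10.8/3) = √3.6 ≈ 1.90

s = 1.90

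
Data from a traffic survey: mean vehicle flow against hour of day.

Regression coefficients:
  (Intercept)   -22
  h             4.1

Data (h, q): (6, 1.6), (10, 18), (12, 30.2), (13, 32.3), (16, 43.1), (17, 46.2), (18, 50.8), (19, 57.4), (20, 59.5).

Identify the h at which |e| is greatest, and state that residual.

h=6: q̂ = -22 + 4.1·6 = 2.6; e = 1.6 − 2.6 = -1
h=10: q̂ = -22 + 4.1·10 = 19; e = 18 − 19 = -1
h=12: q̂ = -22 + 4.1·12 = 27.2; e = 30.2 − 27.2 = 3
h=13: q̂ = -22 + 4.1·13 = 31.3; e = 32.3 − 31.3 = 1
h=16: q̂ = -22 + 4.1·16 = 43.6; e = 43.1 − 43.6 = -0.5
h=17: q̂ = -22 + 4.1·17 = 47.7; e = 46.2 − 47.7 = -1.5
h=18: q̂ = -22 + 4.1·18 = 51.8; e = 50.8 − 51.8 = -1
h=19: q̂ = -22 + 4.1·19 = 55.9; e = 57.4 − 55.9 = 1.5
h=20: q̂ = -22 + 4.1·20 = 60; e = 59.5 − 60 = -0.5
Largest |e| is 3 at h = 12, residual 3.

h = 12, e = 3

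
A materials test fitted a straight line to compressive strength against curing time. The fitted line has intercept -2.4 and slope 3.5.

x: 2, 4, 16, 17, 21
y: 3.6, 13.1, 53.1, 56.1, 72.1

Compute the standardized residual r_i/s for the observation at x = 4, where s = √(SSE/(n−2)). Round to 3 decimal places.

1.108

x=2: ŷ = -2.4 + 3.5·2 = 4.6; r = 3.6 − 4.6 = -1
x=4: ŷ = -2.4 + 3.5·4 = 11.6; r = 13.1 − 11.6 = 1.5
x=16: ŷ = -2.4 + 3.5·16 = 53.6; r = 53.1 − 53.6 = -0.5
x=17: ŷ = -2.4 + 3.5·17 = 57.1; r = 56.1 − 57.1 = -1
x=21: ŷ = -2.4 + 3.5·21 = 71.1; r = 72.1 − 71.1 = 1
SSE = 1 + 2.25 + 0.25 + 1 + 1 = 5.5
s = √(5.5/3) = 1.35401
r/s = 1.5 / 1.35401 = 1.108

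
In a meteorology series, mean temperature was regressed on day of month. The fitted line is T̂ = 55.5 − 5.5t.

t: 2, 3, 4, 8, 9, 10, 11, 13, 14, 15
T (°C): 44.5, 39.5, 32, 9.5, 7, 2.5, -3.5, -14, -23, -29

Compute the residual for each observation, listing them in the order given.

t=2: T̂ = 55.5 − 5.5·2 = 44.5; e = 44.5 − 44.5 = 0
t=3: T̂ = 55.5 − 5.5·3 = 39; e = 39.5 − 39 = 0.5
t=4: T̂ = 55.5 − 5.5·4 = 33.5; e = 32 − 33.5 = -1.5
t=8: T̂ = 55.5 − 5.5·8 = 11.5; e = 9.5 − 11.5 = -2
t=9: T̂ = 55.5 − 5.5·9 = 6; e = 7 − 6 = 1
t=10: T̂ = 55.5 − 5.5·10 = 0.5; e = 2.5 − 0.5 = 2
t=11: T̂ = 55.5 − 5.5·11 = -5; e = -3.5 − (-5) = 1.5
t=13: T̂ = 55.5 − 5.5·13 = -16; e = -14 − (-16) = 2
t=14: T̂ = 55.5 − 5.5·14 = -21.5; e = -23 − (-21.5) = -1.5
t=15: T̂ = 55.5 − 5.5·15 = -27; e = -29 − (-27) = -2

0, 0.5, -1.5, -2, 1, 2, 1.5, 2, -1.5, -2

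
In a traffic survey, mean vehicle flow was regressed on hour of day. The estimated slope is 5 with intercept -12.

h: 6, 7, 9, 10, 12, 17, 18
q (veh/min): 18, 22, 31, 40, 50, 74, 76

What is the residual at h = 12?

e = 2

q̂ = -12 + 5·12 = 48
e = 50 − 48 = 2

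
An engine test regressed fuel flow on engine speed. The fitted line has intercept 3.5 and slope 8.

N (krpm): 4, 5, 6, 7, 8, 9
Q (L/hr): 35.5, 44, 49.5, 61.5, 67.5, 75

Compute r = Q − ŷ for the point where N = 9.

r = -0.5

ŷ = 3.5 + 8·9 = 75.5
r = 75 − 75.5 = -0.5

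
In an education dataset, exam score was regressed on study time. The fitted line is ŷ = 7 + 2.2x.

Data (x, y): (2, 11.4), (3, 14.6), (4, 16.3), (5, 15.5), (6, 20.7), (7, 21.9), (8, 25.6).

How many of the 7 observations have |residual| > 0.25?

x=2: ŷ = 7 + 2.2·2 = 11.4; r = 11.4 − 11.4 = 0
x=3: ŷ = 7 + 2.2·3 = 13.6; r = 14.6 − 13.6 = 1
x=4: ŷ = 7 + 2.2·4 = 15.8; r = 16.3 − 15.8 = 0.5
x=5: ŷ = 7 + 2.2·5 = 18; r = 15.5 − 18 = -2.5
x=6: ŷ = 7 + 2.2·6 = 20.2; r = 20.7 − 20.2 = 0.5
x=7: ŷ = 7 + 2.2·7 = 22.4; r = 21.9 − 22.4 = -0.5
x=8: ŷ = 7 + 2.2·8 = 24.6; r = 25.6 − 24.6 = 1
|r| > 0.25: x=3 (|r|=1), x=4 (|r|=0.5), x=5 (|r|=2.5), x=6 (|r|=0.5), x=7 (|r|=0.5), x=8 (|r|=1) → 6

6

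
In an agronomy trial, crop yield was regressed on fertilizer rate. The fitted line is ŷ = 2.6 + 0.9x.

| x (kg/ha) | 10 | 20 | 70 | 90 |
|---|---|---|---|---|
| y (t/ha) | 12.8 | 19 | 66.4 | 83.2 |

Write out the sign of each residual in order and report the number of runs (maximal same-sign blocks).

4 runs

x=10: ŷ = 2.6 + 0.9·10 = 11.6; r = 12.8 − 11.6 = 1.2
x=20: ŷ = 2.6 + 0.9·20 = 20.6; r = 19 − 20.6 = -1.6
x=70: ŷ = 2.6 + 0.9·70 = 65.6; r = 66.4 − 65.6 = 0.8
x=90: ŷ = 2.6 + 0.9·90 = 83.6; r = 83.2 − 83.6 = -0.4
Signs: + − + −
Runs: +×1, −×1, +×1, −×1 → 4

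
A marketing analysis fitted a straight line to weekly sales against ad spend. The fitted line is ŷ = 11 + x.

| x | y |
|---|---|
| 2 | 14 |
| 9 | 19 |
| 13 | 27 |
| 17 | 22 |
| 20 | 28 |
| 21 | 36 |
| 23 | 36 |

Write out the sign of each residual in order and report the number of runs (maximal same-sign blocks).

5 runs

x=2: ŷ = 11 + 2 = 13; e = 14 − 13 = 1
x=9: ŷ = 11 + 9 = 20; e = 19 − 20 = -1
x=13: ŷ = 11 + 13 = 24; e = 27 − 24 = 3
x=17: ŷ = 11 + 17 = 28; e = 22 − 28 = -6
x=20: ŷ = 11 + 20 = 31; e = 28 − 31 = -3
x=21: ŷ = 11 + 21 = 32; e = 36 − 32 = 4
x=23: ŷ = 11 + 23 = 34; e = 36 − 34 = 2
Signs: + − + − − + +
Runs: +×1, −×1, +×1, −×2, +×2 → 5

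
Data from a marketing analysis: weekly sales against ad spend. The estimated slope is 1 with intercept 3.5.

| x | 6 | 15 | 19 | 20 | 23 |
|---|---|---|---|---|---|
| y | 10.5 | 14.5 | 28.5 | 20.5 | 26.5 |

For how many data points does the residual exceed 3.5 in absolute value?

x=6: ŷ = 3.5 + 6 = 9.5; e = 10.5 − 9.5 = 1
x=15: ŷ = 3.5 + 15 = 18.5; e = 14.5 − 18.5 = -4
x=19: ŷ = 3.5 + 19 = 22.5; e = 28.5 − 22.5 = 6
x=20: ŷ = 3.5 + 20 = 23.5; e = 20.5 − 23.5 = -3
x=23: ŷ = 3.5 + 23 = 26.5; e = 26.5 − 26.5 = 0
|e| > 3.5: x=15 (|e|=4), x=19 (|e|=6) → 2

2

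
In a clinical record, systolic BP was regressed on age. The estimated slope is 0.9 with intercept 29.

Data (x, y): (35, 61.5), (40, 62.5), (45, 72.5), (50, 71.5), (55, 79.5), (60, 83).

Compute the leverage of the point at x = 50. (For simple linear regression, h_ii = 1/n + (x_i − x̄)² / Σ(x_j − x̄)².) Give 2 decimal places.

h = 0.18

x̄ = (35 + 40 + 45 + 50 + 55 + 60)/6 = 47.5
Σ(x − x̄)² = 156.25 + 56.25 + 6.25 + 6.25 + 56.25 + 156.25 = 437.5
h = 1/6 + (2.5)²/437.5 = 0.166667 + 0.0142857 = 0.18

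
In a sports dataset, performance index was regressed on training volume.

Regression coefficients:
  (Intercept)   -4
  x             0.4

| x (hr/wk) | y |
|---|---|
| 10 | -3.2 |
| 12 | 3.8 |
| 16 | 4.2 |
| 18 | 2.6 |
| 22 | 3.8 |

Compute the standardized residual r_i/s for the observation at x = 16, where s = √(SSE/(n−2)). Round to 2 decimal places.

x=10: ŷ = -4 + 0.4·10 = 0; r = -3.2 − 0 = -3.2
x=12: ŷ = -4 + 0.4·12 = 0.8; r = 3.8 − 0.8 = 3
x=16: ŷ = -4 + 0.4·16 = 2.4; r = 4.2 − 2.4 = 1.8
x=18: ŷ = -4 + 0.4·18 = 3.2; r = 2.6 − 3.2 = -0.6
x=22: ŷ = -4 + 0.4·22 = 4.8; r = 3.8 − 4.8 = -1
SSE = 10.24 + 9 + 3.24 + 0.36 + 1 = 23.84
s = √(23.84/3) = 2.81898
r/s = 1.8 / 2.81898 = 0.64

0.64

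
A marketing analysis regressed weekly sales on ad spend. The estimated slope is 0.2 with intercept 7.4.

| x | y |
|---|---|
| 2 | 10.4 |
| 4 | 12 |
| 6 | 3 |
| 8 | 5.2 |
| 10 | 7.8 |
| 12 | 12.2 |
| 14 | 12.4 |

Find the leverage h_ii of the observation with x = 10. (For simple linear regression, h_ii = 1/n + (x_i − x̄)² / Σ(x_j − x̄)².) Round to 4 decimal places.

x̄ = (2 + 4 + 6 + 8 + 10 + 12 + 14)/7 = 8
Σ(x − x̄)² = 36 + 16 + 4 + 0 + 4 + 16 + 36 = 112
h = 1/7 + (2)²/112 = 0.142857 + 0.0357143 = 0.1786

h = 0.1786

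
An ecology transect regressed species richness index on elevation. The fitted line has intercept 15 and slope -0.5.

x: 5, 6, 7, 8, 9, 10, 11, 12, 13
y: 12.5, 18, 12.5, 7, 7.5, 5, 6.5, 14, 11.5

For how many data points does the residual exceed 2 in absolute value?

7

x=5: ŷ = 15 − 0.5·5 = 12.5; r = 12.5 − 12.5 = 0
x=6: ŷ = 15 − 0.5·6 = 12; r = 18 − 12 = 6
x=7: ŷ = 15 − 0.5·7 = 11.5; r = 12.5 − 11.5 = 1
x=8: ŷ = 15 − 0.5·8 = 11; r = 7 − 11 = -4
x=9: ŷ = 15 − 0.5·9 = 10.5; r = 7.5 − 10.5 = -3
x=10: ŷ = 15 − 0.5·10 = 10; r = 5 − 10 = -5
x=11: ŷ = 15 − 0.5·11 = 9.5; r = 6.5 − 9.5 = -3
x=12: ŷ = 15 − 0.5·12 = 9; r = 14 − 9 = 5
x=13: ŷ = 15 − 0.5·13 = 8.5; r = 11.5 − 8.5 = 3
|r| > 2: x=6 (|r|=6), x=8 (|r|=4), x=9 (|r|=3), x=10 (|r|=5), x=11 (|r|=3), x=12 (|r|=5), x=13 (|r|=3) → 7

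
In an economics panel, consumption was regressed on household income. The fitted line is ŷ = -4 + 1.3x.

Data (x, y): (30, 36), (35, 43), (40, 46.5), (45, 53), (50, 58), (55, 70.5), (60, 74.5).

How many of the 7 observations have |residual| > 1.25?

5

x=30: ŷ = -4 + 1.3·30 = 35; r = 36 − 35 = 1
x=35: ŷ = -4 + 1.3·35 = 41.5; r = 43 − 41.5 = 1.5
x=40: ŷ = -4 + 1.3·40 = 48; r = 46.5 − 48 = -1.5
x=45: ŷ = -4 + 1.3·45 = 54.5; r = 53 − 54.5 = -1.5
x=50: ŷ = -4 + 1.3·50 = 61; r = 58 − 61 = -3
x=55: ŷ = -4 + 1.3·55 = 67.5; r = 70.5 − 67.5 = 3
x=60: ŷ = -4 + 1.3·60 = 74; r = 74.5 − 74 = 0.5
|r| > 1.25: x=35 (|r|=1.5), x=40 (|r|=1.5), x=45 (|r|=1.5), x=50 (|r|=3), x=55 (|r|=3) → 5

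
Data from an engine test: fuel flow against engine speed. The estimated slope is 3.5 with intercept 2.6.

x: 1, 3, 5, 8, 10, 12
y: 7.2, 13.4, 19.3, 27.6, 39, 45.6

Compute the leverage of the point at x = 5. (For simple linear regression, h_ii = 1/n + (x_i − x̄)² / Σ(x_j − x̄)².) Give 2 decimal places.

h = 0.19

x̄ = (1 + 3 + 5 + 8 + 10 + 12)/6 = 6.5
Σ(x − x̄)² = 30.25 + 12.25 + 2.25 + 2.25 + 12.25 + 30.25 = 89.5
h = 1/6 + (-1.5)²/89.5 = 0.166667 + 0.0251397 = 0.19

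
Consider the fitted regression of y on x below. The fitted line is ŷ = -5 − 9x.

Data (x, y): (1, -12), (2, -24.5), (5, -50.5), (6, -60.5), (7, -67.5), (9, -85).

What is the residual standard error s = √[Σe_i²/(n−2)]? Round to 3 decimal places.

x=1: ŷ = -5 − 9·1 = -14; e = -12 − (-14) = 2
x=2: ŷ = -5 − 9·2 = -23; e = -24.5 − (-23) = -1.5
x=5: ŷ = -5 − 9·5 = -50; e = -50.5 − (-50) = -0.5
x=6: ŷ = -5 − 9·6 = -59; e = -60.5 − (-59) = -1.5
x=7: ŷ = -5 − 9·7 = -68; e = -67.5 − (-68) = 0.5
x=9: ŷ = -5 − 9·9 = -86; e = -85 − (-86) = 1
SSE = 4 + 2.25 + 0.25 + 2.25 + 0.25 + 1 = 10
s = √(10/4) = √2.5 ≈ 1.581

s = 1.581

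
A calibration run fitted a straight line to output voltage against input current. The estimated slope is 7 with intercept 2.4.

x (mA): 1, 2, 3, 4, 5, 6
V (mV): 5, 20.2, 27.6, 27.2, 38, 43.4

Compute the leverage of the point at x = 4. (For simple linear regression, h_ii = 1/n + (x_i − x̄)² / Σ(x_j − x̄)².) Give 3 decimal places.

h = 0.181

x̄ = (1 + 2 + 3 + 4 + 5 + 6)/6 = 3.5
Σ(x − x̄)² = 6.25 + 2.25 + 0.25 + 0.25 + 2.25 + 6.25 = 17.5
h = 1/6 + (0.5)²/17.5 = 0.166667 + 0.0142857 = 0.181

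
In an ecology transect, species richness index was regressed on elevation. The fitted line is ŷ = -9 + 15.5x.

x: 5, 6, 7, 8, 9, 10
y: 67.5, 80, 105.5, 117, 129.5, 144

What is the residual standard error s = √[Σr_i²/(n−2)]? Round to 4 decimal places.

x=5: ŷ = -9 + 15.5·5 = 68.5; r = 67.5 − 68.5 = -1
x=6: ŷ = -9 + 15.5·6 = 84; r = 80 − 84 = -4
x=7: ŷ = -9 + 15.5·7 = 99.5; r = 105.5 − 99.5 = 6
x=8: ŷ = -9 + 15.5·8 = 115; r = 117 − 115 = 2
x=9: ŷ = -9 + 15.5·9 = 130.5; r = 129.5 − 130.5 = -1
x=10: ŷ = -9 + 15.5·10 = 146; r = 144 − 146 = -2
SSE = 1 + 16 + 36 + 4 + 1 + 4 = 62
s = √(62/4) = √15.5 ≈ 3.9370

s = 3.9370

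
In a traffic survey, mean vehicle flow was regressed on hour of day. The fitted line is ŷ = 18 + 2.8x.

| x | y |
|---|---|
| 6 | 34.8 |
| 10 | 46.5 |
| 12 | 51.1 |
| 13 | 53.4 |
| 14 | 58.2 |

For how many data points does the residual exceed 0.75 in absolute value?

2

x=6: ŷ = 18 + 2.8·6 = 34.8; r = 34.8 − 34.8 = 0
x=10: ŷ = 18 + 2.8·10 = 46; r = 46.5 − 46 = 0.5
x=12: ŷ = 18 + 2.8·12 = 51.6; r = 51.1 − 51.6 = -0.5
x=13: ŷ = 18 + 2.8·13 = 54.4; r = 53.4 − 54.4 = -1
x=14: ŷ = 18 + 2.8·14 = 57.2; r = 58.2 − 57.2 = 1
|r| > 0.75: x=13 (|r|=1), x=14 (|r|=1) → 2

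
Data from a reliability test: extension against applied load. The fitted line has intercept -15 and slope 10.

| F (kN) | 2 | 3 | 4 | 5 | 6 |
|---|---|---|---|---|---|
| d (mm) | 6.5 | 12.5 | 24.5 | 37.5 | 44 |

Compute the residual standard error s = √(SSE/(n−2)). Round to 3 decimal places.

s = 2.309

F=2: d̂ = -15 + 10·2 = 5; e = 6.5 − 5 = 1.5
F=3: d̂ = -15 + 10·3 = 15; e = 12.5 − 15 = -2.5
F=4: d̂ = -15 + 10·4 = 25; e = 24.5 − 25 = -0.5
F=5: d̂ = -15 + 10·5 = 35; e = 37.5 − 35 = 2.5
F=6: d̂ = -15 + 10·6 = 45; e = 44 − 45 = -1
SSE = 2.25 + 6.25 + 0.25 + 6.25 + 1 = 16
s = √(16/3) = √5.33333 ≈ 2.309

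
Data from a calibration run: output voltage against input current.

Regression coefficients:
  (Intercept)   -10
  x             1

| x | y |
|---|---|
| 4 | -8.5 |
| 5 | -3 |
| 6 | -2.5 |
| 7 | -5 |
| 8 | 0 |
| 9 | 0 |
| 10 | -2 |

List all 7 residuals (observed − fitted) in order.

x=4: ŷ = -10 + 4 = -6; r = -8.5 − (-6) = -2.5
x=5: ŷ = -10 + 5 = -5; r = -3 − (-5) = 2
x=6: ŷ = -10 + 6 = -4; r = -2.5 − (-4) = 1.5
x=7: ŷ = -10 + 7 = -3; r = -5 − (-3) = -2
x=8: ŷ = -10 + 8 = -2; r = 0 − (-2) = 2
x=9: ŷ = -10 + 9 = -1; r = 0 − (-1) = 1
x=10: ŷ = -10 + 10 = 0; r = -2 − 0 = -2

-2.5, 2, 1.5, -2, 2, 1, -2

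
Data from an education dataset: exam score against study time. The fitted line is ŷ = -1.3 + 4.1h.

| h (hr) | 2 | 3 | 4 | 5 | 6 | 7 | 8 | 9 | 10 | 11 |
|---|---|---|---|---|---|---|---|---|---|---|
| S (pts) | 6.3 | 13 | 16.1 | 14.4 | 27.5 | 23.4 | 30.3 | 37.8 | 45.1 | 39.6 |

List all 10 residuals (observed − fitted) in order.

h=2: ŷ = -1.3 + 4.1·2 = 6.9; e = 6.3 − 6.9 = -0.6
h=3: ŷ = -1.3 + 4.1·3 = 11; e = 13 − 11 = 2
h=4: ŷ = -1.3 + 4.1·4 = 15.1; e = 16.1 − 15.1 = 1
h=5: ŷ = -1.3 + 4.1·5 = 19.2; e = 14.4 − 19.2 = -4.8
h=6: ŷ = -1.3 + 4.1·6 = 23.3; e = 27.5 − 23.3 = 4.2
h=7: ŷ = -1.3 + 4.1·7 = 27.4; e = 23.4 − 27.4 = -4
h=8: ŷ = -1.3 + 4.1·8 = 31.5; e = 30.3 − 31.5 = -1.2
h=9: ŷ = -1.3 + 4.1·9 = 35.6; e = 37.8 − 35.6 = 2.2
h=10: ŷ = -1.3 + 4.1·10 = 39.7; e = 45.1 − 39.7 = 5.4
h=11: ŷ = -1.3 + 4.1·11 = 43.8; e = 39.6 − 43.8 = -4.2

-0.6, 2, 1, -4.8, 4.2, -4, -1.2, 2.2, 5.4, -4.2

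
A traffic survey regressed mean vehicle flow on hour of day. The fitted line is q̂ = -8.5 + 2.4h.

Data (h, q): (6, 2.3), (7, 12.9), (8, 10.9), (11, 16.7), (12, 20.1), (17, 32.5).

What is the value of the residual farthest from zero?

r = 4.6

h=6: q̂ = -8.5 + 2.4·6 = 5.9; r = 2.3 − 5.9 = -3.6
h=7: q̂ = -8.5 + 2.4·7 = 8.3; r = 12.9 − 8.3 = 4.6
h=8: q̂ = -8.5 + 2.4·8 = 10.7; r = 10.9 − 10.7 = 0.2
h=11: q̂ = -8.5 + 2.4·11 = 17.9; r = 16.7 − 17.9 = -1.2
h=12: q̂ = -8.5 + 2.4·12 = 20.3; r = 20.1 − 20.3 = -0.2
h=17: q̂ = -8.5 + 2.4·17 = 32.3; r = 32.5 − 32.3 = 0.2
Largest |r| is 4.6 at h = 7, residual 4.6.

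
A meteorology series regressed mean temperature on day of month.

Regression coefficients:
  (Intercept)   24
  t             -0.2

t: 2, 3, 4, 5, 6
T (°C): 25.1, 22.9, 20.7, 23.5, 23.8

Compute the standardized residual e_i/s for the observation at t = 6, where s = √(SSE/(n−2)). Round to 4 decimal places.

t=2: T̂ = 24 − 0.2·2 = 23.6; e = 25.1 − 23.6 = 1.5
t=3: T̂ = 24 − 0.2·3 = 23.4; e = 22.9 − 23.4 = -0.5
t=4: T̂ = 24 − 0.2·4 = 23.2; e = 20.7 − 23.2 = -2.5
t=5: T̂ = 24 − 0.2·5 = 23; e = 23.5 − 23 = 0.5
t=6: T̂ = 24 − 0.2·6 = 22.8; e = 23.8 − 22.8 = 1
SSE = 2.25 + 0.25 + 6.25 + 0.25 + 1 = 10
s = √(10/3) = 1.82574
e/s = 1 / 1.82574 = 0.5477

0.5477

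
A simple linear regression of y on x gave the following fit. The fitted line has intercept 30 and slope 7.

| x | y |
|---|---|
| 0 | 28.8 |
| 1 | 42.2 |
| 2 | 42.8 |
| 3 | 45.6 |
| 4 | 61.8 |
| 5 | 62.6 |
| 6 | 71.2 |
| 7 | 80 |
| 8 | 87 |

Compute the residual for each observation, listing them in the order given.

-1.2, 5.2, -1.2, -5.4, 3.8, -2.4, -0.8, 1, 1

x=0: ŷ = 30 + 7·0 = 30; e = 28.8 − 30 = -1.2
x=1: ŷ = 30 + 7·1 = 37; e = 42.2 − 37 = 5.2
x=2: ŷ = 30 + 7·2 = 44; e = 42.8 − 44 = -1.2
x=3: ŷ = 30 + 7·3 = 51; e = 45.6 − 51 = -5.4
x=4: ŷ = 30 + 7·4 = 58; e = 61.8 − 58 = 3.8
x=5: ŷ = 30 + 7·5 = 65; e = 62.6 − 65 = -2.4
x=6: ŷ = 30 + 7·6 = 72; e = 71.2 − 72 = -0.8
x=7: ŷ = 30 + 7·7 = 79; e = 80 − 79 = 1
x=8: ŷ = 30 + 7·8 = 86; e = 87 − 86 = 1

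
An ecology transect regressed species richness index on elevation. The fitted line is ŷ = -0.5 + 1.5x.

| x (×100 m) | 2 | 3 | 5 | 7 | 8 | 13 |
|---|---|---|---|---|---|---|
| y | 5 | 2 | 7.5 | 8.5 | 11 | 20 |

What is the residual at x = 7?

ŷ = -0.5 + 1.5·7 = 10
r = 8.5 − 10 = -1.5

r = -1.5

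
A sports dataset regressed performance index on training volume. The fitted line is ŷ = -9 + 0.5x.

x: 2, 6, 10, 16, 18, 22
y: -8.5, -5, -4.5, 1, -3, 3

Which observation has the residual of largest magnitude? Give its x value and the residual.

x=2: ŷ = -9 + 0.5·2 = -8; r = -8.5 − (-8) = -0.5
x=6: ŷ = -9 + 0.5·6 = -6; r = -5 − (-6) = 1
x=10: ŷ = -9 + 0.5·10 = -4; r = -4.5 − (-4) = -0.5
x=16: ŷ = -9 + 0.5·16 = -1; r = 1 − (-1) = 2
x=18: ŷ = -9 + 0.5·18 = 0; r = -3 − 0 = -3
x=22: ŷ = -9 + 0.5·22 = 2; r = 3 − 2 = 1
Largest |r| is 3 at x = 18, residual -3.

x = 18, r = -3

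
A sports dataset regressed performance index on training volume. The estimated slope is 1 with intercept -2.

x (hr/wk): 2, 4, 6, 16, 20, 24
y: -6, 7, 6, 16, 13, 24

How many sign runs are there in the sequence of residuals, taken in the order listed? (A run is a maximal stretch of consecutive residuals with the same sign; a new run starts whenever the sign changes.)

4 runs

x=2: ŷ = -2 + 2 = 0; r = -6 − 0 = -6
x=4: ŷ = -2 + 4 = 2; r = 7 − 2 = 5
x=6: ŷ = -2 + 6 = 4; r = 6 − 4 = 2
x=16: ŷ = -2 + 16 = 14; r = 16 − 14 = 2
x=20: ŷ = -2 + 20 = 18; r = 13 − 18 = -5
x=24: ŷ = -2 + 24 = 22; r = 24 − 22 = 2
Signs: − + + + − +
Runs: −×1, +×3, −×1, +×1 → 4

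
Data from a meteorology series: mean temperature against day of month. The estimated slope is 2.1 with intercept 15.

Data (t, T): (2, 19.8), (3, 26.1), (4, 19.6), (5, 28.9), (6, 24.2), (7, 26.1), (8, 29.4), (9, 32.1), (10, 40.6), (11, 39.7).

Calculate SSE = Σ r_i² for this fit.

t=2: ŷ = 15 + 2.1·2 = 19.2; r = 19.8 − 19.2 = 0.6
t=3: ŷ = 15 + 2.1·3 = 21.3; r = 26.1 − 21.3 = 4.8
t=4: ŷ = 15 + 2.1·4 = 23.4; r = 19.6 − 23.4 = -3.8
t=5: ŷ = 15 + 2.1·5 = 25.5; r = 28.9 − 25.5 = 3.4
t=6: ŷ = 15 + 2.1·6 = 27.6; r = 24.2 − 27.6 = -3.4
t=7: ŷ = 15 + 2.1·7 = 29.7; r = 26.1 − 29.7 = -3.6
t=8: ŷ = 15 + 2.1·8 = 31.8; r = 29.4 − 31.8 = -2.4
t=9: ŷ = 15 + 2.1·9 = 33.9; r = 32.1 − 33.9 = -1.8
t=10: ŷ = 15 + 2.1·10 = 36; r = 40.6 − 36 = 4.6
t=11: ŷ = 15 + 2.1·11 = 38.1; r = 39.7 − 38.1 = 1.6
SSE = 0.36 + 23.04 + 14.44 + 11.56 + 11.56 + 12.96 + 5.76 + 3.24 + 21.16 + 2.56 = 106.64

SSE = 106.64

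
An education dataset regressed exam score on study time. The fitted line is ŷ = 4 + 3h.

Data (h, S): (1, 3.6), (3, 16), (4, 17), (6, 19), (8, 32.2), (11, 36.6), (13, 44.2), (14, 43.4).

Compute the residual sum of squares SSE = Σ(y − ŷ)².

SSE = 56.56

h=1: ŷ = 4 + 3·1 = 7; e = 3.6 − 7 = -3.4
h=3: ŷ = 4 + 3·3 = 13; e = 16 − 13 = 3
h=4: ŷ = 4 + 3·4 = 16; e = 17 − 16 = 1
h=6: ŷ = 4 + 3·6 = 22; e = 19 − 22 = -3
h=8: ŷ = 4 + 3·8 = 28; e = 32.2 − 28 = 4.2
h=11: ŷ = 4 + 3·11 = 37; e = 36.6 − 37 = -0.4
h=13: ŷ = 4 + 3·13 = 43; e = 44.2 − 43 = 1.2
h=14: ŷ = 4 + 3·14 = 46; e = 43.4 − 46 = -2.6
SSE = 11.56 + 9 + 1 + 9 + 17.64 + 0.16 + 1.44 + 6.76 = 56.56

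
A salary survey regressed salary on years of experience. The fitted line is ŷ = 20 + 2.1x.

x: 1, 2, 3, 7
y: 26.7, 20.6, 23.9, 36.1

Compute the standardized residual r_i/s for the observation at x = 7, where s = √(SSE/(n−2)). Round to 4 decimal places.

x=1: ŷ = 20 + 2.1·1 = 22.1; r = 26.7 − 22.1 = 4.6
x=2: ŷ = 20 + 2.1·2 = 24.2; r = 20.6 − 24.2 = -3.6
x=3: ŷ = 20 + 2.1·3 = 26.3; r = 23.9 − 26.3 = -2.4
x=7: ŷ = 20 + 2.1·7 = 34.7; r = 36.1 − 34.7 = 1.4
SSE = 21.16 + 12.96 + 5.76 + 1.96 = 41.84
s = √(41.84/2) = 4.57384
r/s = 1.4 / 4.57384 = 0.3061

0.3061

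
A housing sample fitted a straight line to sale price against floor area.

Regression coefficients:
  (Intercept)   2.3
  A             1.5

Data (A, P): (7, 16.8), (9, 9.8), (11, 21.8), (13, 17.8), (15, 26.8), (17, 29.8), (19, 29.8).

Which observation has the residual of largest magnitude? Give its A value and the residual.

A = 9, r = -6

A=7: ŷ = 2.3 + 1.5·7 = 12.8; r = 16.8 − 12.8 = 4
A=9: ŷ = 2.3 + 1.5·9 = 15.8; r = 9.8 − 15.8 = -6
A=11: ŷ = 2.3 + 1.5·11 = 18.8; r = 21.8 − 18.8 = 3
A=13: ŷ = 2.3 + 1.5·13 = 21.8; r = 17.8 − 21.8 = -4
A=15: ŷ = 2.3 + 1.5·15 = 24.8; r = 26.8 − 24.8 = 2
A=17: ŷ = 2.3 + 1.5·17 = 27.8; r = 29.8 − 27.8 = 2
A=19: ŷ = 2.3 + 1.5·19 = 30.8; r = 29.8 − 30.8 = -1
Largest |r| is 6 at A = 9, residual -6.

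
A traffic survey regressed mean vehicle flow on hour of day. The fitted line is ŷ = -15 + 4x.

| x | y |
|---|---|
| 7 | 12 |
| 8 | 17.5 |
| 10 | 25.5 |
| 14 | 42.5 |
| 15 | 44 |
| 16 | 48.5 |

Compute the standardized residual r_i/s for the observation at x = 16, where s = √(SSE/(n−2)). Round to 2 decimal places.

x=7: ŷ = -15 + 4·7 = 13; r = 12 − 13 = -1
x=8: ŷ = -15 + 4·8 = 17; r = 17.5 − 17 = 0.5
x=10: ŷ = -15 + 4·10 = 25; r = 25.5 − 25 = 0.5
x=14: ŷ = -15 + 4·14 = 41; r = 42.5 − 41 = 1.5
x=15: ŷ = -15 + 4·15 = 45; r = 44 − 45 = -1
x=16: ŷ = -15 + 4·16 = 49; r = 48.5 − 49 = -0.5
SSE = 1 + 0.25 + 0.25 + 2.25 + 1 + 0.25 = 5
s = √(5/4) = 1.11803
r/s = -0.5 / 1.11803 = -0.45

-0.45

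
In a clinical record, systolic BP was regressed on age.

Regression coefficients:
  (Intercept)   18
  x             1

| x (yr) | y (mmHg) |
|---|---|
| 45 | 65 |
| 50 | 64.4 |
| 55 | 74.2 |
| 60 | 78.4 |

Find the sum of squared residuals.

SSE = 18.56

x=45: ŷ = 18 + 45 = 63; e = 65 − 63 = 2
x=50: ŷ = 18 + 50 = 68; e = 64.4 − 68 = -3.6
x=55: ŷ = 18 + 55 = 73; e = 74.2 − 73 = 1.2
x=60: ŷ = 18 + 60 = 78; e = 78.4 − 78 = 0.4
SSE = 4 + 12.96 + 1.44 + 0.16 = 18.56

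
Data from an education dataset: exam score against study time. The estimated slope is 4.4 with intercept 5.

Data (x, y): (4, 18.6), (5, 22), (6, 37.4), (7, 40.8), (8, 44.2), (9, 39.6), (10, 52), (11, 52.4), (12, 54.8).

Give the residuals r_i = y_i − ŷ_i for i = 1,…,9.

x=4: ŷ = 5 + 4.4·4 = 22.6; r = 18.6 − 22.6 = -4
x=5: ŷ = 5 + 4.4·5 = 27; r = 22 − 27 = -5
x=6: ŷ = 5 + 4.4·6 = 31.4; r = 37.4 − 31.4 = 6
x=7: ŷ = 5 + 4.4·7 = 35.8; r = 40.8 − 35.8 = 5
x=8: ŷ = 5 + 4.4·8 = 40.2; r = 44.2 − 40.2 = 4
x=9: ŷ = 5 + 4.4·9 = 44.6; r = 39.6 − 44.6 = -5
x=10: ŷ = 5 + 4.4·10 = 49; r = 52 − 49 = 3
x=11: ŷ = 5 + 4.4·11 = 53.4; r = 52.4 − 53.4 = -1
x=12: ŷ = 5 + 4.4·12 = 57.8; r = 54.8 − 57.8 = -3

-4, -5, 6, 5, 4, -5, 3, -1, -3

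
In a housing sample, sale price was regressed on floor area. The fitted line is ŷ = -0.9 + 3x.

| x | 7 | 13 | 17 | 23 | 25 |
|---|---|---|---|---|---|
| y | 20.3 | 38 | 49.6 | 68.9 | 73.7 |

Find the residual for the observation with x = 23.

e = 0.8

ŷ = -0.9 + 3·23 = 68.1
e = 68.9 − 68.1 = 0.8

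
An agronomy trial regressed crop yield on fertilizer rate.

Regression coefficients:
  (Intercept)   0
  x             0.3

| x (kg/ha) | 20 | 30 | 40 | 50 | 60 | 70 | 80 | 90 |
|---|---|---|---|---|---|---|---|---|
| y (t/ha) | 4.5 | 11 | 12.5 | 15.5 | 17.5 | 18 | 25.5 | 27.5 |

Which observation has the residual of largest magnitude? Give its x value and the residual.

x=20: ŷ = 0.3·20 = 6; r = 4.5 − 6 = -1.5
x=30: ŷ = 0.3·30 = 9; r = 11 − 9 = 2
x=40: ŷ = 0.3·40 = 12; r = 12.5 − 12 = 0.5
x=50: ŷ = 0.3·50 = 15; r = 15.5 − 15 = 0.5
x=60: ŷ = 0.3·60 = 18; r = 17.5 − 18 = -0.5
x=70: ŷ = 0.3·70 = 21; r = 18 − 21 = -3
x=80: ŷ = 0.3·80 = 24; r = 25.5 − 24 = 1.5
x=90: ŷ = 0.3·90 = 27; r = 27.5 − 27 = 0.5
Largest |r| is 3 at x = 70, residual -3.

x = 70, r = -3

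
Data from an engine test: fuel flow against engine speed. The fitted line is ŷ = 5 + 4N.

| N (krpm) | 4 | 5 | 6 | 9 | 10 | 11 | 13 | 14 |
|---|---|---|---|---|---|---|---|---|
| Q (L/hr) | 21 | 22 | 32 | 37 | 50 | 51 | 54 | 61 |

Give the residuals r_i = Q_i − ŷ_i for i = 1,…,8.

0, -3, 3, -4, 5, 2, -3, 0

N=4: ŷ = 5 + 4·4 = 21; r = 21 − 21 = 0
N=5: ŷ = 5 + 4·5 = 25; r = 22 − 25 = -3
N=6: ŷ = 5 + 4·6 = 29; r = 32 − 29 = 3
N=9: ŷ = 5 + 4·9 = 41; r = 37 − 41 = -4
N=10: ŷ = 5 + 4·10 = 45; r = 50 − 45 = 5
N=11: ŷ = 5 + 4·11 = 49; r = 51 − 49 = 2
N=13: ŷ = 5 + 4·13 = 57; r = 54 − 57 = -3
N=14: ŷ = 5 + 4·14 = 61; r = 61 − 61 = 0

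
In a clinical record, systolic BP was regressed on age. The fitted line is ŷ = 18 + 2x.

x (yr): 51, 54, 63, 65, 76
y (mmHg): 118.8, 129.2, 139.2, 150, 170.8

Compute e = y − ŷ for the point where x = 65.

ŷ = 18 + 2·65 = 148
e = 150 − 148 = 2

e = 2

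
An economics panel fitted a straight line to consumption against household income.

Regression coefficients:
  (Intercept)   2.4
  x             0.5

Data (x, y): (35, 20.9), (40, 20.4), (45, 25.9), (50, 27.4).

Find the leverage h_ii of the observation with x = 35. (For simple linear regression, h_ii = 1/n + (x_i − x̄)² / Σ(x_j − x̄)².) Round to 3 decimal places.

x̄ = (35 + 40 + 45 + 50)/4 = 42.5
Σ(x − x̄)² = 56.25 + 6.25 + 6.25 + 56.25 = 125
h = 1/4 + (-7.5)²/125 = 0.25 + 0.45 = 0.700

h = 0.700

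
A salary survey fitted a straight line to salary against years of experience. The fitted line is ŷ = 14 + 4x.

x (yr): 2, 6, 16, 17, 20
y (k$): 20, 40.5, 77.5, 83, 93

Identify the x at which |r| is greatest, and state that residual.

x = 6, r = 2.5

x=2: ŷ = 14 + 4·2 = 22; r = 20 − 22 = -2
x=6: ŷ = 14 + 4·6 = 38; r = 40.5 − 38 = 2.5
x=16: ŷ = 14 + 4·16 = 78; r = 77.5 − 78 = -0.5
x=17: ŷ = 14 + 4·17 = 82; r = 83 − 82 = 1
x=20: ŷ = 14 + 4·20 = 94; r = 93 − 94 = -1
Largest |r| is 2.5 at x = 6, residual 2.5.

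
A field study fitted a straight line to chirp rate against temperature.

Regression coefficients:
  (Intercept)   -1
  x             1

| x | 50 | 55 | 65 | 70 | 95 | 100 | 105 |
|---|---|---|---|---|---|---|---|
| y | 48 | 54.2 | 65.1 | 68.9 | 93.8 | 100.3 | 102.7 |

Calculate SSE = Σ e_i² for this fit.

x=50: ŷ = -1 + 50 = 49; e = 48 − 49 = -1
x=55: ŷ = -1 + 55 = 54; e = 54.2 − 54 = 0.2
x=65: ŷ = -1 + 65 = 64; e = 65.1 − 64 = 1.1
x=70: ŷ = -1 + 70 = 69; e = 68.9 − 69 = -0.1
x=95: ŷ = -1 + 95 = 94; e = 93.8 − 94 = -0.2
x=100: ŷ = -1 + 100 = 99; e = 100.3 − 99 = 1.3
x=105: ŷ = -1 + 105 = 104; e = 102.7 − 104 = -1.3
SSE = 1 + 0.04 + 1.21 + 0.01 + 0.04 + 1.69 + 1.69 = 5.68

SSE = 5.68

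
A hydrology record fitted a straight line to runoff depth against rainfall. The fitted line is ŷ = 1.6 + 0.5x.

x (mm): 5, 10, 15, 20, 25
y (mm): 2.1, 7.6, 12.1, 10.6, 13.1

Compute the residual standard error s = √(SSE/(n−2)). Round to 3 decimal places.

x=5: ŷ = 1.6 + 0.5·5 = 4.1; r = 2.1 − 4.1 = -2
x=10: ŷ = 1.6 + 0.5·10 = 6.6; r = 7.6 − 6.6 = 1
x=15: ŷ = 1.6 + 0.5·15 = 9.1; r = 12.1 − 9.1 = 3
x=20: ŷ = 1.6 + 0.5·20 = 11.6; r = 10.6 − 11.6 = -1
x=25: ŷ = 1.6 + 0.5·25 = 14.1; r = 13.1 − 14.1 = -1
SSE = 4 + 1 + 9 + 1 + 1 = 16
s = √(16/3) = √5.33333 ≈ 2.309

s = 2.309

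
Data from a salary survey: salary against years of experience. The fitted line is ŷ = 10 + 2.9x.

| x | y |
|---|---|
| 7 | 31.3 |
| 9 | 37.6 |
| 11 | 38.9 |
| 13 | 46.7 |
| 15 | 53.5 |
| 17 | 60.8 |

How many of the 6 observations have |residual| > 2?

x=7: ŷ = 10 + 2.9·7 = 30.3; e = 31.3 − 30.3 = 1
x=9: ŷ = 10 + 2.9·9 = 36.1; e = 37.6 − 36.1 = 1.5
x=11: ŷ = 10 + 2.9·11 = 41.9; e = 38.9 − 41.9 = -3
x=13: ŷ = 10 + 2.9·13 = 47.7; e = 46.7 − 47.7 = -1
x=15: ŷ = 10 + 2.9·15 = 53.5; e = 53.5 − 53.5 = 0
x=17: ŷ = 10 + 2.9·17 = 59.3; e = 60.8 − 59.3 = 1.5
|e| > 2: x=11 (|e|=3) → 1

1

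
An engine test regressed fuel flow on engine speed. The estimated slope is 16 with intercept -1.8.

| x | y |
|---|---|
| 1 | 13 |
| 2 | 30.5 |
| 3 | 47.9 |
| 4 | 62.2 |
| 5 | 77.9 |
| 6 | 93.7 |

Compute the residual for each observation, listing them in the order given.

x=1: ŷ = -1.8 + 16·1 = 14.2; r = 13 − 14.2 = -1.2
x=2: ŷ = -1.8 + 16·2 = 30.2; r = 30.5 − 30.2 = 0.3
x=3: ŷ = -1.8 + 16·3 = 46.2; r = 47.9 − 46.2 = 1.7
x=4: ŷ = -1.8 + 16·4 = 62.2; r = 62.2 − 62.2 = 0
x=5: ŷ = -1.8 + 16·5 = 78.2; r = 77.9 − 78.2 = -0.3
x=6: ŷ = -1.8 + 16·6 = 94.2; r = 93.7 − 94.2 = -0.5

-1.2, 0.3, 1.7, 0, -0.3, -0.5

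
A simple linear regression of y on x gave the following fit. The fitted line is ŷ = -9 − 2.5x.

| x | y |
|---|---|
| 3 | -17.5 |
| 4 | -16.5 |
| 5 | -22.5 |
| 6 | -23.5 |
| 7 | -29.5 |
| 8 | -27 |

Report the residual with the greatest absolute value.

x=3: ŷ = -9 − 2.5·3 = -16.5; r = -17.5 − (-16.5) = -1
x=4: ŷ = -9 − 2.5·4 = -19; r = -16.5 − (-19) = 2.5
x=5: ŷ = -9 − 2.5·5 = -21.5; r = -22.5 − (-21.5) = -1
x=6: ŷ = -9 − 2.5·6 = -24; r = -23.5 − (-24) = 0.5
x=7: ŷ = -9 − 2.5·7 = -26.5; r = -29.5 − (-26.5) = -3
x=8: ŷ = -9 − 2.5·8 = -29; r = -27 − (-29) = 2
Largest |r| is 3 at x = 7, residual -3.

r = -3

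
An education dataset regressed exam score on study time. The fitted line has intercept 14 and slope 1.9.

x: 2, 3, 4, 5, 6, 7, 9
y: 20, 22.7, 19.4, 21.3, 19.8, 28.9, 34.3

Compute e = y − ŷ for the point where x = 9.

e = 3.2

ŷ = 14 + 1.9·9 = 31.1
e = 34.3 − 31.1 = 3.2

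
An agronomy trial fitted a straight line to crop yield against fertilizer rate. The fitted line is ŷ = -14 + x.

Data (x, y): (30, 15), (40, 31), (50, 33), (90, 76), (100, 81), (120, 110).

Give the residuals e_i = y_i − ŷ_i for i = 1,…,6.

x=30: ŷ = -14 + 30 = 16; e = 15 − 16 = -1
x=40: ŷ = -14 + 40 = 26; e = 31 − 26 = 5
x=50: ŷ = -14 + 50 = 36; e = 33 − 36 = -3
x=90: ŷ = -14 + 90 = 76; e = 76 − 76 = 0
x=100: ŷ = -14 + 100 = 86; e = 81 − 86 = -5
x=120: ŷ = -14 + 120 = 106; e = 110 − 106 = 4

-1, 5, -3, 0, -5, 4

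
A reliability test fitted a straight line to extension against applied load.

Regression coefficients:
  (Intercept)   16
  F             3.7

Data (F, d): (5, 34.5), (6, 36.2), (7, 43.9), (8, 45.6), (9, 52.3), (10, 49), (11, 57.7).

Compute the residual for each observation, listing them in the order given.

0, -2, 2, 0, 3, -4, 1

F=5: ŷ = 16 + 3.7·5 = 34.5; r = 34.5 − 34.5 = 0
F=6: ŷ = 16 + 3.7·6 = 38.2; r = 36.2 − 38.2 = -2
F=7: ŷ = 16 + 3.7·7 = 41.9; r = 43.9 − 41.9 = 2
F=8: ŷ = 16 + 3.7·8 = 45.6; r = 45.6 − 45.6 = 0
F=9: ŷ = 16 + 3.7·9 = 49.3; r = 52.3 − 49.3 = 3
F=10: ŷ = 16 + 3.7·10 = 53; r = 49 − 53 = -4
F=11: ŷ = 16 + 3.7·11 = 56.7; r = 57.7 − 56.7 = 1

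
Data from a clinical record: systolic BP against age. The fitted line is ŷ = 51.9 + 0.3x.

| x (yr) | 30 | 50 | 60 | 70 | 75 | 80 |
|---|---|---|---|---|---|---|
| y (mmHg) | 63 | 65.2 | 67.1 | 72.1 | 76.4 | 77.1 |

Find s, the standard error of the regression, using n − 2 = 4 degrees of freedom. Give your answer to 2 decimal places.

s = 2.30

x=30: ŷ = 51.9 + 0.3·30 = 60.9; e = 63 − 60.9 = 2.1
x=50: ŷ = 51.9 + 0.3·50 = 66.9; e = 65.2 − 66.9 = -1.7
x=60: ŷ = 51.9 + 0.3·60 = 69.9; e = 67.1 − 69.9 = -2.8
x=70: ŷ = 51.9 + 0.3·70 = 72.9; e = 72.1 − 72.9 = -0.8
x=75: ŷ = 51.9 + 0.3·75 = 74.4; e = 76.4 − 74.4 = 2
x=80: ŷ = 51.9 + 0.3·80 = 75.9; e = 77.1 − 75.9 = 1.2
SSE = 4.41 + 2.89 + 7.84 + 0.64 + 4 + 1.44 = 21.22
s = √(21.22/4) = √5.305 ≈ 2.30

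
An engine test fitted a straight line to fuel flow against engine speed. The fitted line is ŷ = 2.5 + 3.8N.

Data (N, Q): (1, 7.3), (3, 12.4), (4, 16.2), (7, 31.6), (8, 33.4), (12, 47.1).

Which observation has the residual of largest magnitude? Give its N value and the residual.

N = 7, e = 2.5

N=1: ŷ = 2.5 + 3.8·1 = 6.3; e = 7.3 − 6.3 = 1
N=3: ŷ = 2.5 + 3.8·3 = 13.9; e = 12.4 − 13.9 = -1.5
N=4: ŷ = 2.5 + 3.8·4 = 17.7; e = 16.2 − 17.7 = -1.5
N=7: ŷ = 2.5 + 3.8·7 = 29.1; e = 31.6 − 29.1 = 2.5
N=8: ŷ = 2.5 + 3.8·8 = 32.9; e = 33.4 − 32.9 = 0.5
N=12: ŷ = 2.5 + 3.8·12 = 48.1; e = 47.1 − 48.1 = -1
Largest |e| is 2.5 at N = 7, residual 2.5.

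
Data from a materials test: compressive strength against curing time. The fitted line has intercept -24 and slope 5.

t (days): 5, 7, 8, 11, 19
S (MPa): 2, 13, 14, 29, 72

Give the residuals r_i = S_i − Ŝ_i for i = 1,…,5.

t=5: Ŝ = -24 + 5·5 = 1; r = 2 − 1 = 1
t=7: Ŝ = -24 + 5·7 = 11; r = 13 − 11 = 2
t=8: Ŝ = -24 + 5·8 = 16; r = 14 − 16 = -2
t=11: Ŝ = -24 + 5·11 = 31; r = 29 − 31 = -2
t=19: Ŝ = -24 + 5·19 = 71; r = 72 − 71 = 1

1, 2, -2, -2, 1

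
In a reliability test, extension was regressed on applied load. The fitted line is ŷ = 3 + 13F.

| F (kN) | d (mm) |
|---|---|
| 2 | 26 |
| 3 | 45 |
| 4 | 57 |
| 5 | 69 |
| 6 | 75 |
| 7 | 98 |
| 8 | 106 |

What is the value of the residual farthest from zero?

e = -6

F=2: ŷ = 3 + 13·2 = 29; e = 26 − 29 = -3
F=3: ŷ = 3 + 13·3 = 42; e = 45 − 42 = 3
F=4: ŷ = 3 + 13·4 = 55; e = 57 − 55 = 2
F=5: ŷ = 3 + 13·5 = 68; e = 69 − 68 = 1
F=6: ŷ = 3 + 13·6 = 81; e = 75 − 81 = -6
F=7: ŷ = 3 + 13·7 = 94; e = 98 − 94 = 4
F=8: ŷ = 3 + 13·8 = 107; e = 106 − 107 = -1
Largest |e| is 6 at F = 6, residual -6.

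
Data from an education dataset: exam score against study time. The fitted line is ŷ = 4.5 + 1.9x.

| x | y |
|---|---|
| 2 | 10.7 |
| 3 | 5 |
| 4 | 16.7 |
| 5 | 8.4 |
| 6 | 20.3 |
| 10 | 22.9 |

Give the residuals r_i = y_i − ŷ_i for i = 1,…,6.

2.4, -5.2, 4.6, -5.6, 4.4, -0.6

x=2: ŷ = 4.5 + 1.9·2 = 8.3; r = 10.7 − 8.3 = 2.4
x=3: ŷ = 4.5 + 1.9·3 = 10.2; r = 5 − 10.2 = -5.2
x=4: ŷ = 4.5 + 1.9·4 = 12.1; r = 16.7 − 12.1 = 4.6
x=5: ŷ = 4.5 + 1.9·5 = 14; r = 8.4 − 14 = -5.6
x=6: ŷ = 4.5 + 1.9·6 = 15.9; r = 20.3 − 15.9 = 4.4
x=10: ŷ = 4.5 + 1.9·10 = 23.5; r = 22.9 − 23.5 = -0.6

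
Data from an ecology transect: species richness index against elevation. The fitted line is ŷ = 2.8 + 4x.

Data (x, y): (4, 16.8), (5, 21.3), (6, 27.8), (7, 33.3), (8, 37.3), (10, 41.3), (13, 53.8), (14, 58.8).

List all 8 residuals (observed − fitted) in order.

x=4: ŷ = 2.8 + 4·4 = 18.8; e = 16.8 − 18.8 = -2
x=5: ŷ = 2.8 + 4·5 = 22.8; e = 21.3 − 22.8 = -1.5
x=6: ŷ = 2.8 + 4·6 = 26.8; e = 27.8 − 26.8 = 1
x=7: ŷ = 2.8 + 4·7 = 30.8; e = 33.3 − 30.8 = 2.5
x=8: ŷ = 2.8 + 4·8 = 34.8; e = 37.3 − 34.8 = 2.5
x=10: ŷ = 2.8 + 4·10 = 42.8; e = 41.3 − 42.8 = -1.5
x=13: ŷ = 2.8 + 4·13 = 54.8; e = 53.8 − 54.8 = -1
x=14: ŷ = 2.8 + 4·14 = 58.8; e = 58.8 − 58.8 = 0

-2, -1.5, 1, 2.5, 2.5, -1.5, -1, 0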